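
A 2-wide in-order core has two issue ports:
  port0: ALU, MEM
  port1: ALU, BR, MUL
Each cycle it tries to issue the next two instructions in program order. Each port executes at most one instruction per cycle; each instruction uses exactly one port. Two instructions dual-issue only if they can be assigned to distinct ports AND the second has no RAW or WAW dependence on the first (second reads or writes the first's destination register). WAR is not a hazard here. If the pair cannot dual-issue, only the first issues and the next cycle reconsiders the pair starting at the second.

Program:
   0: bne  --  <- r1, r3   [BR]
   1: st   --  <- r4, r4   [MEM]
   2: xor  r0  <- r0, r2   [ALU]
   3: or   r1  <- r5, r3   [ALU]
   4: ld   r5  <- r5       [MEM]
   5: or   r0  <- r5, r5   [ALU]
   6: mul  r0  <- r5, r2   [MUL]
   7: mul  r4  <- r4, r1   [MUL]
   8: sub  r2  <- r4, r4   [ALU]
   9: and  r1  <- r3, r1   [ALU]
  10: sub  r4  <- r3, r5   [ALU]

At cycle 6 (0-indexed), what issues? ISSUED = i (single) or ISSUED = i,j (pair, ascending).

ISSUED = 8,9

  cy0 -> i0,i1 (bne/st) 2-wide
  cy1 -> i2,i3 (xor/or) 2-wide
  cy2 -> i4 (ld) RAW r5
  cy3 -> i5 (or) WAW r0
  cy4 -> i6 (mul) no-port MUL/MUL
  cy5 -> i7 (mul) RAW r4
  cy6 -> i8,i9 (sub/and) 2-wide
  cy7 -> i10 (sub) tail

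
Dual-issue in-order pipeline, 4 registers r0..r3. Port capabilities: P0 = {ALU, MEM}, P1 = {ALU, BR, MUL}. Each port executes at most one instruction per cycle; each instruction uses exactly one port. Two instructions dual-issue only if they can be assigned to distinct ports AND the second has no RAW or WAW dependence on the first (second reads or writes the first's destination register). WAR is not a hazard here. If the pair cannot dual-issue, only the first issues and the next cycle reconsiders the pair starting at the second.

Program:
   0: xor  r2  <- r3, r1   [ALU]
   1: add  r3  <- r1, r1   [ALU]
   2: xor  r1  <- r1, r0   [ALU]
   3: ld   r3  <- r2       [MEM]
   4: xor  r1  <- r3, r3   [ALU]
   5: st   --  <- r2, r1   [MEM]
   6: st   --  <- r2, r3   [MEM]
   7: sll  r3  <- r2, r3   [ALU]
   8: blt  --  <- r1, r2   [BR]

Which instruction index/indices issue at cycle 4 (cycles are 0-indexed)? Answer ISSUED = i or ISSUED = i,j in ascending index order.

ISSUED = 6,7

[0] i0&i1  xor/add  -- dual
[1] i2&i3  xor/ld  -- dual
[2] i4  xor  -- RAW r1
[3] i5  st  -- no-port MEM/MEM
[4] i6&i7  st/sll  -- dual
[5] i8  blt  -- tail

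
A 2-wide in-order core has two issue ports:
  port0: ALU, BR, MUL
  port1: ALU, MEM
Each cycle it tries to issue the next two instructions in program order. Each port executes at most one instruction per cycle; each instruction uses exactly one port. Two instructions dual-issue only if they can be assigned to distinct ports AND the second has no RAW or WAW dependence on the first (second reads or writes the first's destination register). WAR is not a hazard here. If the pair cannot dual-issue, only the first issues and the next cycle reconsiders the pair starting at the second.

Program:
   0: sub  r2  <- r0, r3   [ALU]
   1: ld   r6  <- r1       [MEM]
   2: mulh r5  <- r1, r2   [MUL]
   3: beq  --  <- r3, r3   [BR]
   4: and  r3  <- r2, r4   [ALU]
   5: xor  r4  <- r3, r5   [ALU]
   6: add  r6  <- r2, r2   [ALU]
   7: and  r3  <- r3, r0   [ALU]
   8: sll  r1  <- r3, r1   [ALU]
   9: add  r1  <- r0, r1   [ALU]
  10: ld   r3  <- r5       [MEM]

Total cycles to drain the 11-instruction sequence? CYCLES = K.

CYCLES = 7

c0: i0,i1 sub ld  2-wide
c1: i2 mulh  no-port MUL/BR
c2: i3,i4 beq and  2-wide
c3: i5,i6 xor add  2-wide
c4: i7 and  RAW r3
c5: i8 sll  RAW+WAW r1
c6: i9,i10 add ld  2-wide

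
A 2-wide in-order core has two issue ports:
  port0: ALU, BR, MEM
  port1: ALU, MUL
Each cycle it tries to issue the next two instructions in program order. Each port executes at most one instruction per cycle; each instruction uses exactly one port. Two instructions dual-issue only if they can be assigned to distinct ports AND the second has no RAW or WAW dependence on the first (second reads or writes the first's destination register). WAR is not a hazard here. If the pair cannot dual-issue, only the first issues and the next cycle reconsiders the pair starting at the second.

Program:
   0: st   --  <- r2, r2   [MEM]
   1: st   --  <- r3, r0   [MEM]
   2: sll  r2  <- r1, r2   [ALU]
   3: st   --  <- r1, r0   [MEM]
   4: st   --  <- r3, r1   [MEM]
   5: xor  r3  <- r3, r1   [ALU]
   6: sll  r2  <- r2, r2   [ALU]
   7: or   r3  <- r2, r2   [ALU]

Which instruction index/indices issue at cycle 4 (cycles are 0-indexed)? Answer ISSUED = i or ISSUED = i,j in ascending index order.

[0] i0  st.MEM  -- no-port MEM/MEM
[1] i1+i2  st.MEM sll.ALU  -- 2-wide
[2] i3  st.MEM  -- no-port MEM/MEM
[3] i4+i5  st.MEM xor.ALU  -- 2-wide
[4] i6  sll.ALU  -- RAW r2
[5] i7  or.ALU  -- tail

ISSUED = 6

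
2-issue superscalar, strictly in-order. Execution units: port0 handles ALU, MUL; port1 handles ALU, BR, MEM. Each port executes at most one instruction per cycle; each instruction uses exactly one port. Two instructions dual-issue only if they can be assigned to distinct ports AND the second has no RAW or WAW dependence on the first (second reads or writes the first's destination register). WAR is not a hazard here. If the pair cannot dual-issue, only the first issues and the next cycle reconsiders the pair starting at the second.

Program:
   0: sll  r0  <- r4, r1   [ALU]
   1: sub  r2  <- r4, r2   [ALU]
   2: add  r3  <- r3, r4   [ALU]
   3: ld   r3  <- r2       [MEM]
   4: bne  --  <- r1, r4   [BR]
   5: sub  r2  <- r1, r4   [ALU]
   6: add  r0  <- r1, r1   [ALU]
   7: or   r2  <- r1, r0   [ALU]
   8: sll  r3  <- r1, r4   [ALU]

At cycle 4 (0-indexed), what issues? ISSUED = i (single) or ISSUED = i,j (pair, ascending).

ISSUED = 6

#0 head=0: sll sub i0+i1 pair
#1 head=2: add i2 WAW r3
#2 head=3: ld i3 no-port MEM/BR
#3 head=4: bne sub i4+i5 pair
#4 head=6: add i6 RAW r0
#5 head=7: or sll i7+i8 pair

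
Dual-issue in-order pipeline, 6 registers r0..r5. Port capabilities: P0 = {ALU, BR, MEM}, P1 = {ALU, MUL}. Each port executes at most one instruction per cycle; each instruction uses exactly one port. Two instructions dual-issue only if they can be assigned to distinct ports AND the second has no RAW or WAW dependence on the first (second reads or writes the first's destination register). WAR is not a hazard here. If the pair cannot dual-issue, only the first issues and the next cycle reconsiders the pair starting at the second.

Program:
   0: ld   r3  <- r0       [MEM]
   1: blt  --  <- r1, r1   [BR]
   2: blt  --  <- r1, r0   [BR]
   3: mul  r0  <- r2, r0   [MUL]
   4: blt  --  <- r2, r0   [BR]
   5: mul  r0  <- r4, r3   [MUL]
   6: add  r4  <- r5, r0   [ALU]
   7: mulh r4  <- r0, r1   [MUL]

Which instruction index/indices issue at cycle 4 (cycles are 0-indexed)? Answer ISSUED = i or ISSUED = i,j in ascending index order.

  cy0 -> i0 (ld.MEM) no-port MEM/BR
  cy1 -> i1 (blt.BR) no-port BR/BR
  cy2 -> i2&i3 (blt.BR/mul.MUL) 2-wide
  cy3 -> i4&i5 (blt.BR/mul.MUL) 2-wide
  cy4 -> i6 (add.ALU) WAW r4
  cy5 -> i7 (mulh.MUL) tail

ISSUED = 6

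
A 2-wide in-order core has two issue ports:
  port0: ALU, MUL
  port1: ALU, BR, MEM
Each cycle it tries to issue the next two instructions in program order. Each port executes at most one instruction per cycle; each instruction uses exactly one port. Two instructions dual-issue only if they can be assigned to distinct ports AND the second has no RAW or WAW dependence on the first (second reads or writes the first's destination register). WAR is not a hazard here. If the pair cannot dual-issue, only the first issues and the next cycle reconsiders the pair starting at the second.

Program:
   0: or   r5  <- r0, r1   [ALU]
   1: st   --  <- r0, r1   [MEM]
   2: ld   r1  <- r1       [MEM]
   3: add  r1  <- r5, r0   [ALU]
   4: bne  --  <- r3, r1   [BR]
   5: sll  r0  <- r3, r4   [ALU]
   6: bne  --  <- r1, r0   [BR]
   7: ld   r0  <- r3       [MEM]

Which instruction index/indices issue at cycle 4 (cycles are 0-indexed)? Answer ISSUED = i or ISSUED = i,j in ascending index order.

0. or/st @i0/i1  | 2-wide
1. ld @i2  | WAW r1
2. add @i3  | RAW r1
3. bne/sll @i4/i5  | 2-wide
4. bne @i6  | no-port BR/MEM
5. ld @i7  | tail

ISSUED = 6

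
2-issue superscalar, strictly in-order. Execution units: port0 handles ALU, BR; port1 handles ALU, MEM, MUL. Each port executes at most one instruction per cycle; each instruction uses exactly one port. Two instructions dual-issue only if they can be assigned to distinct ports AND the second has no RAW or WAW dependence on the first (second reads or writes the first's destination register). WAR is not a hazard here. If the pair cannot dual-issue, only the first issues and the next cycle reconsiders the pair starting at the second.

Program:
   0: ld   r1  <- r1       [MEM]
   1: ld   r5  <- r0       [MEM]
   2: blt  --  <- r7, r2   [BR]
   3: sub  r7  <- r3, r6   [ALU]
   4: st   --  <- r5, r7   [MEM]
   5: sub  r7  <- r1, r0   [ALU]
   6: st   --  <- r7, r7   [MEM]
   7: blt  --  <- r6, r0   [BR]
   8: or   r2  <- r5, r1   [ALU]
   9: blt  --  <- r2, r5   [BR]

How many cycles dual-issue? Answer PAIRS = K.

PAIRS = 3

#0 head=0: ld.MEM i0 no-port MEM/MEM
#1 head=1: ld.MEM blt.BR i1,i2 dual
#2 head=3: sub.ALU i3 RAW r7
#3 head=4: st.MEM sub.ALU i4,i5 dual
#4 head=6: st.MEM blt.BR i6,i7 dual
#5 head=8: or.ALU i8 RAW r2
#6 head=9: blt.BR i9 tail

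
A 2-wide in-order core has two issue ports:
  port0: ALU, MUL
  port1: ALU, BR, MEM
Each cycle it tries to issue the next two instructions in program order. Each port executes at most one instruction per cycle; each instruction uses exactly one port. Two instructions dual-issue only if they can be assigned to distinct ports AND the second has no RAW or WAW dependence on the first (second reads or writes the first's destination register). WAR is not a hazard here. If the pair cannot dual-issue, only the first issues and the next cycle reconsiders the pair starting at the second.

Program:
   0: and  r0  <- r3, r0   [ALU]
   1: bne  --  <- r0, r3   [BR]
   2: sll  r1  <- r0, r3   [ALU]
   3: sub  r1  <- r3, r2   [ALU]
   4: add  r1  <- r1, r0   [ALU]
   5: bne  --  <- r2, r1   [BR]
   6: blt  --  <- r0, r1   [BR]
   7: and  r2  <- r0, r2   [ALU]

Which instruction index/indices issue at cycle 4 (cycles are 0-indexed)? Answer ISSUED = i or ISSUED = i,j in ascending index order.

ISSUED = 5

[0] i0  and  -- RAW r0
[1] i1/i2  bne sll  -- 2-wide
[2] i3  sub  -- RAW+WAW r1
[3] i4  add  -- RAW r1
[4] i5  bne  -- no-port BR/BR
[5] i6/i7  blt and  -- 2-wide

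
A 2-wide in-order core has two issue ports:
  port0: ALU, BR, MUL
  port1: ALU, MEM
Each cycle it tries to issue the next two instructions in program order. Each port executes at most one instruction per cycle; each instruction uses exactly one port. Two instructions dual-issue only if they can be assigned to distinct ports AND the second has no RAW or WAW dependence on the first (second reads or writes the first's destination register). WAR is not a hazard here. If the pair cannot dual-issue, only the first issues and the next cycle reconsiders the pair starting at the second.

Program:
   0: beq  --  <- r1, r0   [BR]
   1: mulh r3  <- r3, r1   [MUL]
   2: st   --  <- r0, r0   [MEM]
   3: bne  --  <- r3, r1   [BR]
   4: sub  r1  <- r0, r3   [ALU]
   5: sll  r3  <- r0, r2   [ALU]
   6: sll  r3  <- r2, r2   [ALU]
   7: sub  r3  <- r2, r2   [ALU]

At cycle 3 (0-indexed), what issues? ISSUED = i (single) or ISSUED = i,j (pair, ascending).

ISSUED = 5

0. beq @i0  | no-port BR/MUL
1. mulh+st @i1+i2  | 2-wide
2. bne+sub @i3+i4  | 2-wide
3. sll @i5  | WAW r3
4. sll @i6  | WAW r3
5. sub @i7  | tail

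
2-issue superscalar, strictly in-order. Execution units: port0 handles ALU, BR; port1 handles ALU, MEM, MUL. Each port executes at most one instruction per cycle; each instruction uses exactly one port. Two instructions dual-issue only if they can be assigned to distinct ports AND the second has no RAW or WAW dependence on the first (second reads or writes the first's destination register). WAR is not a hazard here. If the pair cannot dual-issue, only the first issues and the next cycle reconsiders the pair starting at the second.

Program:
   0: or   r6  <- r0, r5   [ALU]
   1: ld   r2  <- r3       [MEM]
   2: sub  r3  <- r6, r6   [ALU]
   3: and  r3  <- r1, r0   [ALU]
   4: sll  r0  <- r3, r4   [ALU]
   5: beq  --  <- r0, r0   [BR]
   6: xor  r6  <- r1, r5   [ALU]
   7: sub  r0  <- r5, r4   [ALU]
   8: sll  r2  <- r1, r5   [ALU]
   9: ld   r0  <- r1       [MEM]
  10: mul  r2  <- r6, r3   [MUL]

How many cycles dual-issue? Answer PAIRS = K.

#0 head=0: or+ld i0&i1 dual
#1 head=2: sub i2 WAW r3
#2 head=3: and i3 RAW r3
#3 head=4: sll i4 RAW r0
#4 head=5: beq+xor i5&i6 dual
#5 head=7: sub+sll i7&i8 dual
#6 head=9: ld i9 no-port MEM/MUL
#7 head=10: mul i10 tail

PAIRS = 3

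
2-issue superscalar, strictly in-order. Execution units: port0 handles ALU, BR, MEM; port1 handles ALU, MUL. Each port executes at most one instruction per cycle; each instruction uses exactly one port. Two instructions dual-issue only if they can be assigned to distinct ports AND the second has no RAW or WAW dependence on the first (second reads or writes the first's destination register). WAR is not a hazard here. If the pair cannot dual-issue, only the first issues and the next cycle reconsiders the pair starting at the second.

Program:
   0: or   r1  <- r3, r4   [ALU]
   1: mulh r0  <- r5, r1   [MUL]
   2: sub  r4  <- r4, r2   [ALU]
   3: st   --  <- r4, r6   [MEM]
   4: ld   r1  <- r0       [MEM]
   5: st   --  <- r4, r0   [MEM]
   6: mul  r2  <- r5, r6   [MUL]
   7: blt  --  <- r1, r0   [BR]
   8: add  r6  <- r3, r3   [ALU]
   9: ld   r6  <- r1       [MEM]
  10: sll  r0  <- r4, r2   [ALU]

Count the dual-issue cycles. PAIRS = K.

t=0 i0:or ; RAW r1
t=1 i1/i2:mulh sub ; 2-wide
t=2 i3:st ; no-port MEM/MEM
t=3 i4:ld ; no-port MEM/MEM
t=4 i5/i6:st mul ; 2-wide
t=5 i7/i8:blt add ; 2-wide
t=6 i9/i10:ld sll ; 2-wide

PAIRS = 4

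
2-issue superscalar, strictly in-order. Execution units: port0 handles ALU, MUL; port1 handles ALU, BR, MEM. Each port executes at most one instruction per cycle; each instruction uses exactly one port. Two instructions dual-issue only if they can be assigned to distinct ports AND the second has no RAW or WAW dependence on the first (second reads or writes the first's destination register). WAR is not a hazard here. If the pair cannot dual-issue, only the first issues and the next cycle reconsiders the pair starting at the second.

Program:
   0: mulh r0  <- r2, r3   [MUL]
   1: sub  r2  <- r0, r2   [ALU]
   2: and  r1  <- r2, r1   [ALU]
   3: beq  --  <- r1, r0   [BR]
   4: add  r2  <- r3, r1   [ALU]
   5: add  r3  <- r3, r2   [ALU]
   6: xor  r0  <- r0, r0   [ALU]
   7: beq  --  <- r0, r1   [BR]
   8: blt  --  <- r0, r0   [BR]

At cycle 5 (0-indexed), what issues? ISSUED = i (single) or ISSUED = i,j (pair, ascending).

ISSUED = 7

[0] i0  mulh  -- RAW r0
[1] i1  sub  -- RAW r2
[2] i2  and  -- RAW r1
[3] i3+i4  beq+add  -- 2-wide
[4] i5+i6  add+xor  -- 2-wide
[5] i7  beq  -- no-port BR/BR
[6] i8  blt  -- tail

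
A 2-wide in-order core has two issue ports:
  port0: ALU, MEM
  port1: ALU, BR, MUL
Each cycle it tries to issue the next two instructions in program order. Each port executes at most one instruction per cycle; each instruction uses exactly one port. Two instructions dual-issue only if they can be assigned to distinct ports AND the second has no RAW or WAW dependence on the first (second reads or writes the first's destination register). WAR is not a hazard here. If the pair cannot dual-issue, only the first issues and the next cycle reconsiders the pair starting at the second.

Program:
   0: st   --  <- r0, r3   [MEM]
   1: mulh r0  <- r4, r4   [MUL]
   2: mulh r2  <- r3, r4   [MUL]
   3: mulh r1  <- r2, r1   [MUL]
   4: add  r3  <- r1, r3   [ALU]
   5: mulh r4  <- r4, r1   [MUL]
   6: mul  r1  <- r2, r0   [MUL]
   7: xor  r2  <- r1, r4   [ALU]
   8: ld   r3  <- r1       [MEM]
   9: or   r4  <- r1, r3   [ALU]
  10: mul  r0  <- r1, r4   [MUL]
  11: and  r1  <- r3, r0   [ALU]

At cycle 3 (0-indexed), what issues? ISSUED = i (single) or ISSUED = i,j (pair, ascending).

#0 head=0: st.MEM+mulh.MUL i0,i1 dual
#1 head=2: mulh.MUL i2 no-port MUL/MUL
#2 head=3: mulh.MUL i3 RAW r1
#3 head=4: add.ALU+mulh.MUL i4,i5 dual
#4 head=6: mul.MUL i6 RAW r1
#5 head=7: xor.ALU+ld.MEM i7,i8 dual
#6 head=9: or.ALU i9 RAW r4
#7 head=10: mul.MUL i10 RAW r0
#8 head=11: and.ALU i11 tail

ISSUED = 4,5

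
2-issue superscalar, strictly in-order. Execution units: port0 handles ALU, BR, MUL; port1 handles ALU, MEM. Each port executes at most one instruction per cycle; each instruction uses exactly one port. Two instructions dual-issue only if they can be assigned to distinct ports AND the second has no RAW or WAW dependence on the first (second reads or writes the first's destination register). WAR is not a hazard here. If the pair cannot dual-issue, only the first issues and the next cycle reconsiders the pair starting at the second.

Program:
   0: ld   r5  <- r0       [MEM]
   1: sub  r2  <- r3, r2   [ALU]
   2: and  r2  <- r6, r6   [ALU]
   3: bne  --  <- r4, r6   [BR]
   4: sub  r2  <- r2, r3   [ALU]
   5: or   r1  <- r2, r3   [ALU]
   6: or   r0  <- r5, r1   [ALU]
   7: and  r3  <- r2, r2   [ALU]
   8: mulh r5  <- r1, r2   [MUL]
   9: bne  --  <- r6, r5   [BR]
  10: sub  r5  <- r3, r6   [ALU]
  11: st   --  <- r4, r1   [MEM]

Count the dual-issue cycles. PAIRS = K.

[0] i0/i1  ld;sub  -- pair
[1] i2/i3  and;bne  -- pair
[2] i4  sub  -- RAW r2
[3] i5  or  -- RAW r1
[4] i6/i7  or;and  -- pair
[5] i8  mulh  -- no-port MUL/BR
[6] i9/i10  bne;sub  -- pair
[7] i11  st  -- tail

PAIRS = 4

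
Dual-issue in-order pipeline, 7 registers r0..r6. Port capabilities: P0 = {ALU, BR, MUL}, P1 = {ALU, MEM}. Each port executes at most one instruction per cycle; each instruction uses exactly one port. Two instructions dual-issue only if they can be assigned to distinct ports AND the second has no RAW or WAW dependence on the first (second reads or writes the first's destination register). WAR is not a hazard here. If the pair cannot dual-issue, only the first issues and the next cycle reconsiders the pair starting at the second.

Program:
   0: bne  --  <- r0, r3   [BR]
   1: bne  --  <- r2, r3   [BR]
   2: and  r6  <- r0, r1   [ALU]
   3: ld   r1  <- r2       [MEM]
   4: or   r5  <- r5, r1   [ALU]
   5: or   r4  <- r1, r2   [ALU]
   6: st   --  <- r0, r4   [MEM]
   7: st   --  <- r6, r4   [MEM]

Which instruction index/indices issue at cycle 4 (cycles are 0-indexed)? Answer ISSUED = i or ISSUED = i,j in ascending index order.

c0: i0 bne.BR  no-port BR/BR
c1: i1+i2 bne.BR/and.ALU  dual
c2: i3 ld.MEM  RAW r1
c3: i4+i5 or.ALU/or.ALU  dual
c4: i6 st.MEM  no-port MEM/MEM
c5: i7 st.MEM  tail

ISSUED = 6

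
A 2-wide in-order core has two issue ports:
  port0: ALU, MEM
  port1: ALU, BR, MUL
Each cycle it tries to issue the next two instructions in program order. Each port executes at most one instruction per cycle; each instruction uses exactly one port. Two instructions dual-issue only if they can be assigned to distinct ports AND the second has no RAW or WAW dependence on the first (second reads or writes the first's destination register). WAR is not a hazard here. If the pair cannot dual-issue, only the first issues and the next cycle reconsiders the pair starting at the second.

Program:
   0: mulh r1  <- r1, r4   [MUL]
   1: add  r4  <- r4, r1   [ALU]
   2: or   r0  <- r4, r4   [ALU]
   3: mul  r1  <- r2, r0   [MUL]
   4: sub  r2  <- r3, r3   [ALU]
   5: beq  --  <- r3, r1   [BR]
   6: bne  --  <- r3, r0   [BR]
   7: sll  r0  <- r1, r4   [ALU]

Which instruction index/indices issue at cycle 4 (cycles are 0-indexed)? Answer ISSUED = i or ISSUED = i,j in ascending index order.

ISSUED = 5

0. mulh @i0  | RAW r1
1. add @i1  | RAW r4
2. or @i2  | RAW r0
3. mul;sub @i3+i4  | pair
4. beq @i5  | no-port BR/BR
5. bne;sll @i6+i7  | pair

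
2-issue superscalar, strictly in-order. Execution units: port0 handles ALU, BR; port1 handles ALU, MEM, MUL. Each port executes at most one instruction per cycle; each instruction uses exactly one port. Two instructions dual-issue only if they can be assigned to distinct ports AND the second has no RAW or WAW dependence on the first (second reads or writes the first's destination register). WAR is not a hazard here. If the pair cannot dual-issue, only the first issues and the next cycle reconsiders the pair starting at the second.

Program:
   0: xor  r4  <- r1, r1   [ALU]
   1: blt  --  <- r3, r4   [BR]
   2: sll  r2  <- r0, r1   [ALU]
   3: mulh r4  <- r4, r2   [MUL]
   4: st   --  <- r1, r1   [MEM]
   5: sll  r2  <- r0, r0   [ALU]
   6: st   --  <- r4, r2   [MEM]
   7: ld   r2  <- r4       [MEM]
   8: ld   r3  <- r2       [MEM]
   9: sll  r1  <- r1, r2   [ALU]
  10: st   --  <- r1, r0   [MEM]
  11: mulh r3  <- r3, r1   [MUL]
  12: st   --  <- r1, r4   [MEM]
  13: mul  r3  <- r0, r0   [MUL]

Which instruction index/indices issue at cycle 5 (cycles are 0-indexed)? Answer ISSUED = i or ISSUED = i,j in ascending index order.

ISSUED = 7

[0] i0  xor.ALU  -- RAW r4
[1] i1/i2  blt.BR;sll.ALU  -- 2-wide
[2] i3  mulh.MUL  -- no-port MUL/MEM
[3] i4/i5  st.MEM;sll.ALU  -- 2-wide
[4] i6  st.MEM  -- no-port MEM/MEM
[5] i7  ld.MEM  -- no-port MEM/MEM
[6] i8/i9  ld.MEM;sll.ALU  -- 2-wide
[7] i10  st.MEM  -- no-port MEM/MUL
[8] i11  mulh.MUL  -- no-port MUL/MEM
[9] i12  st.MEM  -- no-port MEM/MUL
[10] i13  mul.MUL  -- tail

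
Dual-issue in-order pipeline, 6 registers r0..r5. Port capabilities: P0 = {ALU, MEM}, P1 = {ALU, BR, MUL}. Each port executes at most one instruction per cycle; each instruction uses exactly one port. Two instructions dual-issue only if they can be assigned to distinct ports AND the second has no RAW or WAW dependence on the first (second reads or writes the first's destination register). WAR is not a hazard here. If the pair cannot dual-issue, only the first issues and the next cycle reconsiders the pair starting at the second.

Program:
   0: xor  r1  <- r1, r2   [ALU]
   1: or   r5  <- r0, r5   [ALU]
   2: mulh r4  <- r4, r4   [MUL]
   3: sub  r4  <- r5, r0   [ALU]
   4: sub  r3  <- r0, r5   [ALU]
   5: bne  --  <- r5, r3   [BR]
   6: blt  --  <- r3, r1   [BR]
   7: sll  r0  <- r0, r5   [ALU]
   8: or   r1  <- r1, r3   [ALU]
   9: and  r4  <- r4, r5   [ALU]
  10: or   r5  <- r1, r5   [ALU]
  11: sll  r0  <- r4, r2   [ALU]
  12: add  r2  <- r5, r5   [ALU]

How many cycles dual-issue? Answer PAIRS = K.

#0 head=0: xor+or i0/i1 2-wide
#1 head=2: mulh i2 WAW r4
#2 head=3: sub+sub i3/i4 2-wide
#3 head=5: bne i5 no-port BR/BR
#4 head=6: blt+sll i6/i7 2-wide
#5 head=8: or+and i8/i9 2-wide
#6 head=10: or+sll i10/i11 2-wide
#7 head=12: add i12 tail

PAIRS = 5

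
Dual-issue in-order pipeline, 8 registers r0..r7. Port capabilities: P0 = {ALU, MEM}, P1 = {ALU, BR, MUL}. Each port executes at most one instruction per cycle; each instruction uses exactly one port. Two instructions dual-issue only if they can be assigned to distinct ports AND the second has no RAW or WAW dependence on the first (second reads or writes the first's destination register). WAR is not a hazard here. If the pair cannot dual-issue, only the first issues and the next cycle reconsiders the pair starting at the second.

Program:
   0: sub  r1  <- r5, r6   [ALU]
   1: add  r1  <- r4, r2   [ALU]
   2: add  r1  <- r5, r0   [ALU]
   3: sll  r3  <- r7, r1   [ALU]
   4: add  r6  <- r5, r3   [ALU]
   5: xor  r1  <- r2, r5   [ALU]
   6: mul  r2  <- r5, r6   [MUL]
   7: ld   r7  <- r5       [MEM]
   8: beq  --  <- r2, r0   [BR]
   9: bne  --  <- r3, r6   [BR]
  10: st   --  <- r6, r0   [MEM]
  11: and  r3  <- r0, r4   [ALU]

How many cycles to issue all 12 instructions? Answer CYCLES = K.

[0] i0  sub.ALU  -- WAW r1
[1] i1  add.ALU  -- WAW r1
[2] i2  add.ALU  -- RAW r1
[3] i3  sll.ALU  -- RAW r3
[4] i4&i5  add.ALU xor.ALU  -- pair
[5] i6&i7  mul.MUL ld.MEM  -- pair
[6] i8  beq.BR  -- no-port BR/BR
[7] i9&i10  bne.BR st.MEM  -- pair
[8] i11  and.ALU  -- tail

CYCLES = 9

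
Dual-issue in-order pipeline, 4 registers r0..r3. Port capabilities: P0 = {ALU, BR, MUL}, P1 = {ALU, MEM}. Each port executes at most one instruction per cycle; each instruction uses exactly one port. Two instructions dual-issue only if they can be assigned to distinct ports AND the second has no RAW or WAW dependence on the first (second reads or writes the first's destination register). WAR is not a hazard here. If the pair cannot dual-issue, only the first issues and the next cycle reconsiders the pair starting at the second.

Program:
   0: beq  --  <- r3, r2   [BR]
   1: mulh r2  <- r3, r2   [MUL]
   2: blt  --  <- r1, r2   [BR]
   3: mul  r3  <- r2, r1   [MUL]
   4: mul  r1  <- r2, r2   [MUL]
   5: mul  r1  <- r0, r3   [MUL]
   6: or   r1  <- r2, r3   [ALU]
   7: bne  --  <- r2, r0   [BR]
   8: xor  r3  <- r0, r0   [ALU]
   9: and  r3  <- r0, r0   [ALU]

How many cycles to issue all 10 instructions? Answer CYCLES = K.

  cy0 -> i0 (beq) no-port BR/MUL
  cy1 -> i1 (mulh) no-port MUL/BR
  cy2 -> i2 (blt) no-port BR/MUL
  cy3 -> i3 (mul) no-port MUL/MUL
  cy4 -> i4 (mul) no-port MUL/MUL
  cy5 -> i5 (mul) WAW r1
  cy6 -> i6+i7 (or+bne) dual
  cy7 -> i8 (xor) WAW r3
  cy8 -> i9 (and) tail

CYCLES = 9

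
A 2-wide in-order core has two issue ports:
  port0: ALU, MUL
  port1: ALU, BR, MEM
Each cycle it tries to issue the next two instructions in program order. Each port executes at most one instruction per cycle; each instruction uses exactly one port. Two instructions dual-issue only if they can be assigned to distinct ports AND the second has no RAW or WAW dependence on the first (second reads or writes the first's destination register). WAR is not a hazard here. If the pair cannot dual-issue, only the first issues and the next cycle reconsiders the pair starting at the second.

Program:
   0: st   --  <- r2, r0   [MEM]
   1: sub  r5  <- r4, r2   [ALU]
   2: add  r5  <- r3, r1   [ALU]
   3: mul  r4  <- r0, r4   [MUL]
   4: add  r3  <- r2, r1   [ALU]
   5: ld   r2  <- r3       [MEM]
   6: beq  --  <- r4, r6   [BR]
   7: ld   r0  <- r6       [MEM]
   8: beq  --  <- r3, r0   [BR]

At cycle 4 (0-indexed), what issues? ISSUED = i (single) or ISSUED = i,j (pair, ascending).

ISSUED = 6

#0 head=0: st sub i0/i1 pair
#1 head=2: add mul i2/i3 pair
#2 head=4: add i4 RAW r3
#3 head=5: ld i5 no-port MEM/BR
#4 head=6: beq i6 no-port BR/MEM
#5 head=7: ld i7 no-port MEM/BR
#6 head=8: beq i8 tail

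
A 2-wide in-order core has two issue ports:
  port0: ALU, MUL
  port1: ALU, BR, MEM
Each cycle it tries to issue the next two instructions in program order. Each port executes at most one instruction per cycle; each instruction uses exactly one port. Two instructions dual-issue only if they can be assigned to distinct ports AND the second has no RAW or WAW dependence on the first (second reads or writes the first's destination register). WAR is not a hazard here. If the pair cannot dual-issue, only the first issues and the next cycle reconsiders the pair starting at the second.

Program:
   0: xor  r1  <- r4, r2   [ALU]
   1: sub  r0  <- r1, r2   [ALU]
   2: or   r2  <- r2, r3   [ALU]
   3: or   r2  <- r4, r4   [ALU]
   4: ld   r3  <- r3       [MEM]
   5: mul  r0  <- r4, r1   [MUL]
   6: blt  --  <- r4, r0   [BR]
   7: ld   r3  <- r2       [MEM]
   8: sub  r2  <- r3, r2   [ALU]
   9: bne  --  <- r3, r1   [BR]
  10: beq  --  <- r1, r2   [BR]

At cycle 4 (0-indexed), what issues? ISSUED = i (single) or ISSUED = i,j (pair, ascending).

ISSUED = 6

  cy0 -> i0 (xor) RAW r1
  cy1 -> i1,i2 (sub+or) dual
  cy2 -> i3,i4 (or+ld) dual
  cy3 -> i5 (mul) RAW r0
  cy4 -> i6 (blt) no-port BR/MEM
  cy5 -> i7 (ld) RAW r3
  cy6 -> i8,i9 (sub+bne) dual
  cy7 -> i10 (beq) tail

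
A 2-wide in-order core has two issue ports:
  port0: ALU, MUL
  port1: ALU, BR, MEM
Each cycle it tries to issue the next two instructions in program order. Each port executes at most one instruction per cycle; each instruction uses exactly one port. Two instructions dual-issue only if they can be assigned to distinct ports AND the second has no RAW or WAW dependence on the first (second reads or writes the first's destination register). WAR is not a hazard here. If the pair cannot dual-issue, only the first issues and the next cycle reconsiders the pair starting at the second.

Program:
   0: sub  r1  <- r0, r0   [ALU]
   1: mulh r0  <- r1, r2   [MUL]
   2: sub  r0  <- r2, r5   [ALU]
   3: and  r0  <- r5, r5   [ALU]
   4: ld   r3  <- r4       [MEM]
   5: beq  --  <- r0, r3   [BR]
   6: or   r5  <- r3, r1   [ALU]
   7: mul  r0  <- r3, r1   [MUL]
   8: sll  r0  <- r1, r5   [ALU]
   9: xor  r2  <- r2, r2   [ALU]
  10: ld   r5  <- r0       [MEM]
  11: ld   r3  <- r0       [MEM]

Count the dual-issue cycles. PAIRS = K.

[0] i0  sub  -- RAW r1
[1] i1  mulh  -- WAW r0
[2] i2  sub  -- WAW r0
[3] i3&i4  and;ld  -- dual
[4] i5&i6  beq;or  -- dual
[5] i7  mul  -- WAW r0
[6] i8&i9  sll;xor  -- dual
[7] i10  ld  -- no-port MEM/MEM
[8] i11  ld  -- tail

PAIRS = 3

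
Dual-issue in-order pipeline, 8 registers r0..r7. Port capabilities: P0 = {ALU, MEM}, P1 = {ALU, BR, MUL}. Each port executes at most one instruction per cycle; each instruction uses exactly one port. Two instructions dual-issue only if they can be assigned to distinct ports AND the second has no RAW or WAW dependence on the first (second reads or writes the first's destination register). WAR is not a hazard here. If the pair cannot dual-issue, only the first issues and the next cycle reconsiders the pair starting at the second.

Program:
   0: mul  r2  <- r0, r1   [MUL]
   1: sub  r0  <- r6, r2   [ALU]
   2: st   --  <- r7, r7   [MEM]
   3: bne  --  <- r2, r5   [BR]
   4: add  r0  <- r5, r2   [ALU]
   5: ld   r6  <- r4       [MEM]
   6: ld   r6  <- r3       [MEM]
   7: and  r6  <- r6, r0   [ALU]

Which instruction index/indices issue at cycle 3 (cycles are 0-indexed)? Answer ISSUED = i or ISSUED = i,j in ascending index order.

#0 head=0: mul.MUL i0 RAW r2
#1 head=1: sub.ALU st.MEM i1+i2 dual
#2 head=3: bne.BR add.ALU i3+i4 dual
#3 head=5: ld.MEM i5 no-port MEM/MEM
#4 head=6: ld.MEM i6 RAW+WAW r6
#5 head=7: and.ALU i7 tail

ISSUED = 5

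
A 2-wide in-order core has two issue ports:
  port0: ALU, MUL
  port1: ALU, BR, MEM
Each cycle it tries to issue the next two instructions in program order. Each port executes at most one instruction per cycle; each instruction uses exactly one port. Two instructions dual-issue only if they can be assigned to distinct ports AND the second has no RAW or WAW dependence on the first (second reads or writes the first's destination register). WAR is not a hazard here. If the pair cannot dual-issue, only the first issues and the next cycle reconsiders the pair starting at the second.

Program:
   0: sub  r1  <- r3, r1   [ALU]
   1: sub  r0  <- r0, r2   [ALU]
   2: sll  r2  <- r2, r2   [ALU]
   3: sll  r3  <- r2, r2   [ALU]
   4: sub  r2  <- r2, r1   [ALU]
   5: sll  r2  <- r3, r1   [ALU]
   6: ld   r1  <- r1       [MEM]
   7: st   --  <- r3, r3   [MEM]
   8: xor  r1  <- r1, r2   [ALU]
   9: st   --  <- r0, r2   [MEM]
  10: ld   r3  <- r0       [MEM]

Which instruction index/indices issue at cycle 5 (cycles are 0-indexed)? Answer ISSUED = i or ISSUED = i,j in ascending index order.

ISSUED = 9

#0 head=0: sub/sub i0+i1 2-wide
#1 head=2: sll i2 RAW r2
#2 head=3: sll/sub i3+i4 2-wide
#3 head=5: sll/ld i5+i6 2-wide
#4 head=7: st/xor i7+i8 2-wide
#5 head=9: st i9 no-port MEM/MEM
#6 head=10: ld i10 tail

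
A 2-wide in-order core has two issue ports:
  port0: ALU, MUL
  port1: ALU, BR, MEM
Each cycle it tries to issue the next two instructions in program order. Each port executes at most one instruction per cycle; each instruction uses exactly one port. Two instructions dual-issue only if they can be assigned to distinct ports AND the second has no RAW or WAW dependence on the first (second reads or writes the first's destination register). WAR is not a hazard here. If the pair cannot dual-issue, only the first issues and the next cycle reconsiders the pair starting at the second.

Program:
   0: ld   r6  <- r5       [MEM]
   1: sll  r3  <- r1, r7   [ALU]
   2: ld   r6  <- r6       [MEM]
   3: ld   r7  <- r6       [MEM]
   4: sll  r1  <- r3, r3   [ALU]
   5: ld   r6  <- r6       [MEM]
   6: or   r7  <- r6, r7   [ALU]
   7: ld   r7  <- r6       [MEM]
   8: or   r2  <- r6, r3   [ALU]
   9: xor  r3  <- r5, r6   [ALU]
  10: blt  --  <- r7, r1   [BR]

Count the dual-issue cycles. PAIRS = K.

PAIRS = 4

#0 head=0: ld sll i0,i1 dual
#1 head=2: ld i2 no-port MEM/MEM
#2 head=3: ld sll i3,i4 dual
#3 head=5: ld i5 RAW r6
#4 head=6: or i6 WAW r7
#5 head=7: ld or i7,i8 dual
#6 head=9: xor blt i9,i10 dual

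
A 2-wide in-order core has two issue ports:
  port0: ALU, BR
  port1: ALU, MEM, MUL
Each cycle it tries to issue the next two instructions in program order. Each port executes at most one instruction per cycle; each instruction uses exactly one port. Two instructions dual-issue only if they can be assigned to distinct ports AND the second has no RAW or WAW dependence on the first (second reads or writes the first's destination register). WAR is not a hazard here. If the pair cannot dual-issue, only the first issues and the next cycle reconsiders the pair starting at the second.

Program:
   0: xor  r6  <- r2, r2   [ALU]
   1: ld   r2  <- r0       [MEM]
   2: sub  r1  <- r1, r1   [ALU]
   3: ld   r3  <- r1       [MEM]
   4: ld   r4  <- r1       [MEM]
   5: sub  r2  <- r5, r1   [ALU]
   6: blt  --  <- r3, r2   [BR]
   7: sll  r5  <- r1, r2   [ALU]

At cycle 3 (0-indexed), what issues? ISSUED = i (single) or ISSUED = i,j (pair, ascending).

ISSUED = 4,5

c0: i0+i1 xor.ALU ld.MEM  2-wide
c1: i2 sub.ALU  RAW r1
c2: i3 ld.MEM  no-port MEM/MEM
c3: i4+i5 ld.MEM sub.ALU  2-wide
c4: i6+i7 blt.BR sll.ALU  2-wide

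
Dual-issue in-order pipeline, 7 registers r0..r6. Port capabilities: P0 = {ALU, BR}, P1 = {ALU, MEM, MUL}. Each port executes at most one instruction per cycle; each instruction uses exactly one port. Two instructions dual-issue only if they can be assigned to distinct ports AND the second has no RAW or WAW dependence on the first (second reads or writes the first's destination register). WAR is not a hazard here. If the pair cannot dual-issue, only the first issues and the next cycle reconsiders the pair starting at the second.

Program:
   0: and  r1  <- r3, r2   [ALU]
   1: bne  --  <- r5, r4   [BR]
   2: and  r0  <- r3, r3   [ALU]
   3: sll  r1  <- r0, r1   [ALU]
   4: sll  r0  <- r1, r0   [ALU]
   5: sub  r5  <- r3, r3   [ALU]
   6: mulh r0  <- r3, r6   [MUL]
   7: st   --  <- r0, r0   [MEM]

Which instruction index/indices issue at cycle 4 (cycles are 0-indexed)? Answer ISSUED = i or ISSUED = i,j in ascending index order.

ISSUED = 6

[0] i0/i1  and/bne  -- dual
[1] i2  and  -- RAW r0
[2] i3  sll  -- RAW r1
[3] i4/i5  sll/sub  -- dual
[4] i6  mulh  -- no-port MUL/MEM
[5] i7  st  -- tail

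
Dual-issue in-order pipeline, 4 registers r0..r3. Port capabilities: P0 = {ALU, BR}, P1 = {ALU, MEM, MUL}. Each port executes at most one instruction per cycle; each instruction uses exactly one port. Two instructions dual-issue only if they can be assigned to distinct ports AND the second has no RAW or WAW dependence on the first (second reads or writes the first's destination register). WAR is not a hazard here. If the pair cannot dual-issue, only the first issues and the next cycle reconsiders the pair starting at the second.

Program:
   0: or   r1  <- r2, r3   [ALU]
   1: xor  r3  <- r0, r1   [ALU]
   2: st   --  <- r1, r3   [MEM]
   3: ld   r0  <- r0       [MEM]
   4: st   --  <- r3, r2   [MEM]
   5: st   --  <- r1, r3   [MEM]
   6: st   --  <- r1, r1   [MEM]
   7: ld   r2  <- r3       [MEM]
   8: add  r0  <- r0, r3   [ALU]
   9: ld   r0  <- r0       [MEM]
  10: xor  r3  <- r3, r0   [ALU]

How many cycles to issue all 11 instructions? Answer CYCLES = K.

CYCLES = 10

c0: i0 or.ALU  RAW r1
c1: i1 xor.ALU  RAW r3
c2: i2 st.MEM  no-port MEM/MEM
c3: i3 ld.MEM  no-port MEM/MEM
c4: i4 st.MEM  no-port MEM/MEM
c5: i5 st.MEM  no-port MEM/MEM
c6: i6 st.MEM  no-port MEM/MEM
c7: i7/i8 ld.MEM/add.ALU  dual
c8: i9 ld.MEM  RAW r0
c9: i10 xor.ALU  tail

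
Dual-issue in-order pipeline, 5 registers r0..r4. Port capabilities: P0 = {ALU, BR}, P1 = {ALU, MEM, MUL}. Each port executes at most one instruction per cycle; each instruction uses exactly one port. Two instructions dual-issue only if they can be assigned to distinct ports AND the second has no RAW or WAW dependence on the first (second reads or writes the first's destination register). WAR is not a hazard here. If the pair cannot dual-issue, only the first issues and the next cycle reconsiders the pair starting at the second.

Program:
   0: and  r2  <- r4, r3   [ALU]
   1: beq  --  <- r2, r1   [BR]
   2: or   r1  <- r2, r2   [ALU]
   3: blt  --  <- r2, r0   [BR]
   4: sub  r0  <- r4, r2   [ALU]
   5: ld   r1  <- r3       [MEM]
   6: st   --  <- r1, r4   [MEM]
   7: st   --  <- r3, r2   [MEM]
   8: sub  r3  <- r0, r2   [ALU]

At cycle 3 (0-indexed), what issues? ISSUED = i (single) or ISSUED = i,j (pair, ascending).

  cy0 -> i0 (and) RAW r2
  cy1 -> i1&i2 (beq+or) 2-wide
  cy2 -> i3&i4 (blt+sub) 2-wide
  cy3 -> i5 (ld) no-port MEM/MEM
  cy4 -> i6 (st) no-port MEM/MEM
  cy5 -> i7&i8 (st+sub) 2-wide

ISSUED = 5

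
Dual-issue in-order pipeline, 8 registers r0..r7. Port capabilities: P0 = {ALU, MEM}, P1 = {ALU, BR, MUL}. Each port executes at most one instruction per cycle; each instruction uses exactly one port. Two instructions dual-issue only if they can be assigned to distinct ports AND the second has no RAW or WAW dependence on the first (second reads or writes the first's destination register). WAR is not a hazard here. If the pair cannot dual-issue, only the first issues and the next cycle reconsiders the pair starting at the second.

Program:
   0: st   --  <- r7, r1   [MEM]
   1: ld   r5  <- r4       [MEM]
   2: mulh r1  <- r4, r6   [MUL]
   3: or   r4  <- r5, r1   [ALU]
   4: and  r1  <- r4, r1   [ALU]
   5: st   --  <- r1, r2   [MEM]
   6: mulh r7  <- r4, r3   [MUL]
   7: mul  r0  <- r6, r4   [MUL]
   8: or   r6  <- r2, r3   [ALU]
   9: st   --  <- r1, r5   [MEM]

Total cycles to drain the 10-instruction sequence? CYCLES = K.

CYCLES = 7

[0] i0  st.MEM  -- no-port MEM/MEM
[1] i1+i2  ld.MEM;mulh.MUL  -- pair
[2] i3  or.ALU  -- RAW r4
[3] i4  and.ALU  -- RAW r1
[4] i5+i6  st.MEM;mulh.MUL  -- pair
[5] i7+i8  mul.MUL;or.ALU  -- pair
[6] i9  st.MEM  -- tail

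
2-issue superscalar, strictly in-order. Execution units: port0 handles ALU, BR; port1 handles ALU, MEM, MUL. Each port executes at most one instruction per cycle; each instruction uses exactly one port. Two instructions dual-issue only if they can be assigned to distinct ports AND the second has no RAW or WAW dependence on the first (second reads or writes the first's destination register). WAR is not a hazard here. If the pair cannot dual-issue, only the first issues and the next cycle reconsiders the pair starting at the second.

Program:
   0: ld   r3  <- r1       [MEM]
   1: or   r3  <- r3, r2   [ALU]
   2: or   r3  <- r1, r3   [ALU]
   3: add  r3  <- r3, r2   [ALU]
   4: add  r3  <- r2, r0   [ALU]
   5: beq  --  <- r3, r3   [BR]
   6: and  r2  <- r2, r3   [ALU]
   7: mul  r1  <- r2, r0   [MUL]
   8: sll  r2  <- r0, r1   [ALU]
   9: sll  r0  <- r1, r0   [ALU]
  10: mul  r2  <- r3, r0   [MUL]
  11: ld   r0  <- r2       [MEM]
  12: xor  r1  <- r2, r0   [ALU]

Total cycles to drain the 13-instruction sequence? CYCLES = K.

[0] i0  ld  -- RAW+WAW r3
[1] i1  or  -- RAW+WAW r3
[2] i2  or  -- RAW+WAW r3
[3] i3  add  -- WAW r3
[4] i4  add  -- RAW r3
[5] i5+i6  beq;and  -- 2-wide
[6] i7  mul  -- RAW r1
[7] i8+i9  sll;sll  -- 2-wide
[8] i10  mul  -- no-port MUL/MEM
[9] i11  ld  -- RAW r0
[10] i12  xor  -- tail

CYCLES = 11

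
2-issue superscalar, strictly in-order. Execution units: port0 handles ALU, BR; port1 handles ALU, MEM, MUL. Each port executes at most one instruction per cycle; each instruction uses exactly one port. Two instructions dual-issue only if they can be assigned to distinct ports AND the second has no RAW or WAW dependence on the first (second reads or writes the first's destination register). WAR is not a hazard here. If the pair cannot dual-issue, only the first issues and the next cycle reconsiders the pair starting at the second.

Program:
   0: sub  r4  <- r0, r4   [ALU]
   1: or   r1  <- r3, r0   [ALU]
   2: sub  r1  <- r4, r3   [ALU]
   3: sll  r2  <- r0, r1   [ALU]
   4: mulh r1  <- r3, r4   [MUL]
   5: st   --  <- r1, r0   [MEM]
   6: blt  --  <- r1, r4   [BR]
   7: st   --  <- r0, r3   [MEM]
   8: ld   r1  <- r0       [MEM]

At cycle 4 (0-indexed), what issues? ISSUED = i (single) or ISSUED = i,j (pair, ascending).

#0 head=0: sub.ALU+or.ALU i0+i1 pair
#1 head=2: sub.ALU i2 RAW r1
#2 head=3: sll.ALU+mulh.MUL i3+i4 pair
#3 head=5: st.MEM+blt.BR i5+i6 pair
#4 head=7: st.MEM i7 no-port MEM/MEM
#5 head=8: ld.MEM i8 tail

ISSUED = 7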